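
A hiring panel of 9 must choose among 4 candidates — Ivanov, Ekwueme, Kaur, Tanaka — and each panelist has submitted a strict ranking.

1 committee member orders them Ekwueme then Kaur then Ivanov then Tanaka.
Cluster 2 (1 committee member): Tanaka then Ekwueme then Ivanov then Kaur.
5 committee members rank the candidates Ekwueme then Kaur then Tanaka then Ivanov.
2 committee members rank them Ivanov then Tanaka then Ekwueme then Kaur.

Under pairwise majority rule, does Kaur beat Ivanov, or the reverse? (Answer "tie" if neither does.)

Kaur

Ballots ranking Kaur above Ivanov: 1 + 5 = 6.
Ballots ranking Ivanov above Kaur: 9 − 6 = 3.
Kaur wins the head-to-head 6–3.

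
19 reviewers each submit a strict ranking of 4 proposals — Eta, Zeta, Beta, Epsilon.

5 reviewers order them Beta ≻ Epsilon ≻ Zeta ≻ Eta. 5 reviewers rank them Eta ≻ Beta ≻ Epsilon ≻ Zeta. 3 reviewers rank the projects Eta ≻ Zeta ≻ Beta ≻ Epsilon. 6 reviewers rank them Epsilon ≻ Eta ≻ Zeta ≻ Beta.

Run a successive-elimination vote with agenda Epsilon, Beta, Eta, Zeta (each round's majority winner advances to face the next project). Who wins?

Eta

Round 1: Epsilon vs Beta — 6–13, Beta advances.
Round 2: Beta vs Eta — 5–14, Eta advances.
Round 3: Eta vs Zeta — 14–5, Eta advances.
Eta survives the agenda.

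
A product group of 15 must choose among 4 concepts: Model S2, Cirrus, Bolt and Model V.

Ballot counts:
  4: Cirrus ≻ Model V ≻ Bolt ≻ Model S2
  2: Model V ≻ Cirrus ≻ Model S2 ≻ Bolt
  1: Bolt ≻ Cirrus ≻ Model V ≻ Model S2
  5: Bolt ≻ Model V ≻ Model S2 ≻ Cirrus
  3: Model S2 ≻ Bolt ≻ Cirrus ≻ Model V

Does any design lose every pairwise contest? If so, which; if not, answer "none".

Head-to-head results (15 engineers):
Model S2 vs Cirrus: Model S2 preferred on 5+3 = 8 ballots; Model S2 wins 8–7.
Model S2–Bolt: Bolt 10–5.
Model S2 vs Model V: Model V, 12–3.
Cirrus–Bolt: Bolt 9–6.
Cirrus vs Model V: Cirrus preferred on 4+1+3 = 8 ballots; Cirrus wins 8–7.
Bolt vs Model V: Bolt preferred on 1+5+3 = 9 ballots; Bolt wins 9–6.
Every design wins at least one matchup (Model S2 beats Cirrus; Cirrus beats Model V; Bolt beats Model S2; Model V beats Model S2), so there is no Condorcet loser.

none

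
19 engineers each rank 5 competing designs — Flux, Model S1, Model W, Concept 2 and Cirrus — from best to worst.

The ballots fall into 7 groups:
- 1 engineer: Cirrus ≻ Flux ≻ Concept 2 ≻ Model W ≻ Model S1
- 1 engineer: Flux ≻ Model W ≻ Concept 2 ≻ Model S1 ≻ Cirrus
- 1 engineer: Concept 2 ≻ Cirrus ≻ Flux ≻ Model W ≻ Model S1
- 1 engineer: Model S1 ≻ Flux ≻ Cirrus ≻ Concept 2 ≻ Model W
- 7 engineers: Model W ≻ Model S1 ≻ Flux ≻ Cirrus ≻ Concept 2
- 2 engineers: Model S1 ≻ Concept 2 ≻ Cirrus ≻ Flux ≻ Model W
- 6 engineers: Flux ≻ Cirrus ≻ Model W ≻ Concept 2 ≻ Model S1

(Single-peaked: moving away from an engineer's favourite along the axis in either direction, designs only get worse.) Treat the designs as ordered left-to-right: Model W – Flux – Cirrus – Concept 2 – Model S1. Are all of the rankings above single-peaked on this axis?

no

Axis positions: Model W=1, Flux=2, Cirrus=3, Concept 2=4, Model S1=5.
Group 1 (peak Cirrus at position 3): ranking walks positions 3-2-4-1-5, expanding outward from the peak — single-peaked.
Group 2: ranking walks positions 2-1-4-5-3; Concept 2 is ranked above Cirrus even though Cirrus lies between Concept 2 and the peak Flux on the axis — preferences dip and rise again. Not single-peaked.
Group 3 (peak Concept 2 at position 4): ranking walks positions 4-3-2-1-5, expanding outward from the peak — single-peaked.
Group 4: ranking walks positions 5-2-3-4-1; Flux is ranked above Concept 2 even though Concept 2 lies between Flux and the peak Model S1 on the axis — preferences dip and rise again. Not single-peaked.
Group 5: ranking walks positions 1-5-2-3-4; Model S1 is ranked above Flux even though Flux lies between Model S1 and the peak Model W on the axis — preferences dip and rise again. Not single-peaked.
Group 6 (peak Model S1 at position 5): ranking walks positions 5-4-3-2-1, expanding outward from the peak — single-peaked.
Group 7 (peak Flux at position 2): ranking walks positions 2-3-1-4-5, expanding outward from the peak — single-peaked.
Group 2 violates single-peakedness, so the profile is not single-peaked on this axis.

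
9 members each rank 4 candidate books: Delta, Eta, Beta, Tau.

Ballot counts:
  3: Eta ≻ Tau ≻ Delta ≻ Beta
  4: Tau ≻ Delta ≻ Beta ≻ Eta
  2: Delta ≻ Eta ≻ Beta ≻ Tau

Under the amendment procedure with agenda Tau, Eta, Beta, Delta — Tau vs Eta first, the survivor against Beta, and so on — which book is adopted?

Delta

Round 1: Tau vs Eta — 4–5, Eta advances.
Round 2: Eta vs Beta — 5–4, Eta advances.
Round 3: Eta vs Delta — 3–6, Delta advances.
Delta survives the agenda.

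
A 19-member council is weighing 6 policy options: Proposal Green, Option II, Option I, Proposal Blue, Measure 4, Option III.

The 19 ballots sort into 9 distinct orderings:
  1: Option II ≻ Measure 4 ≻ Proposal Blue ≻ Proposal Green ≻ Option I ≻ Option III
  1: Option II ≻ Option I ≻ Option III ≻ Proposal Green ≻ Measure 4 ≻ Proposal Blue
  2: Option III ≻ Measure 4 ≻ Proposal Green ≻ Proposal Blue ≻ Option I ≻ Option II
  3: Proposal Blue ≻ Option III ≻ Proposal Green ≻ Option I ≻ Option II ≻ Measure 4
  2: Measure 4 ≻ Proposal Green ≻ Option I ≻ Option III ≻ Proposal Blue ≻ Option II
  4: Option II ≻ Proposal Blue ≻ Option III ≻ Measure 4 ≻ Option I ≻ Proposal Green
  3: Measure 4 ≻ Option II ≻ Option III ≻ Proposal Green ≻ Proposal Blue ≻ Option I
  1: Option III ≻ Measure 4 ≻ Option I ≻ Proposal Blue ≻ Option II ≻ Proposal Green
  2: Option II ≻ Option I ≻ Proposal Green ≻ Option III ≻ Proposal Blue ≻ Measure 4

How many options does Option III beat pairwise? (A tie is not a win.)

Option III against each rival (19 council members):
Option III vs Proposal Green: 14 to 5, Option III.
Option III vs Option II: Option III is ranked higher on 2+3+2+1 = 8 ballots, Option II on 11. Option II wins 11–8.
Option III–Option I: Option III 13–6.
Option III–Proposal Blue: Option III 11–8.
Option III vs Measure 4: Option III preferred on 1+2+3+4+1+2 = 13 ballots; Option III wins 13–6.
Option III beats Proposal Green, Option I, Proposal Blue, Measure 4; loses to Option II — 4 pairwise wins.

4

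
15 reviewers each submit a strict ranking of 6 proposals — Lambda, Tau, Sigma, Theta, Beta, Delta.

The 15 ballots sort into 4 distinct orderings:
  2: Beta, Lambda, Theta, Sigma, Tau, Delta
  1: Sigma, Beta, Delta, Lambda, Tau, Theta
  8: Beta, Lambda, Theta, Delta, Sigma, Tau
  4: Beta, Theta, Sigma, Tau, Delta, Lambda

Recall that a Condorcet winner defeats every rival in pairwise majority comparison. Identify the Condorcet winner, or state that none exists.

Pairwise majorities:
Lambda vs Tau: Lambda is ranked higher on 2+1+8 = 11 ballots, Tau on 4. Lambda wins 11–4.
Lambda vs Sigma: 2+8 = 10 for Lambda, 5 for Sigma — Lambda by 10–5.
Lambda vs Theta: 2+1+8 = 11 for Lambda, 4 for Theta — Lambda by 11–4.
Lambda vs Beta: 0 to 15, Beta.
Lambda vs Delta: Lambda preferred on 2+8 = 10 ballots; Lambda wins 10–5.
Tau vs Sigma: Tau is ranked higher on 0 ballots, Sigma on 15. Sigma wins 15–0.
Tau vs Theta: Tau preferred on 1 ballot; Theta wins 14–1.
Tau vs Beta: Tau preferred on 0 ballots; Beta wins 15–0.
Tau vs Delta: 2+4 = 6 for Tau, 9 for Delta — Delta by 9–6.
Sigma vs Theta: 1 for Sigma, 14 for Theta — Theta by 14–1.
Sigma vs Beta: Sigma is ranked higher on 1 ballot, Beta on 14. Beta wins 14–1.
Sigma vs Delta: Sigma is ranked higher on 2+1+4 = 7 ballots, Delta on 8. Delta wins 8–7.
Theta vs Beta: 0 for Theta, 15 for Beta — Beta by 15–0.
Theta vs Delta: 14 to 1, Theta.
Beta vs Delta: Beta preferred on 2+1+8+4 = 15 ballots; Beta wins 15–0.
Beta beats each of Lambda, Tau, Sigma, Theta, Delta — Beta is the Condorcet winner.

Beta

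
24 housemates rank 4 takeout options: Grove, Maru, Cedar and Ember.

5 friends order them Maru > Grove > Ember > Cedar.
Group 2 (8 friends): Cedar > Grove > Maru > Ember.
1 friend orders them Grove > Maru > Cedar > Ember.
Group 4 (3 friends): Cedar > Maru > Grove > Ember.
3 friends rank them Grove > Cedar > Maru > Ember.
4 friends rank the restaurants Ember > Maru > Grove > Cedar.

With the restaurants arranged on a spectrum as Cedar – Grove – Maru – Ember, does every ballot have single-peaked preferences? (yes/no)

no

Axis positions: Cedar=1, Grove=2, Maru=3, Ember=4.
Group 1 (peak Maru at position 3): ranking walks positions 3-2-4-1, expanding outward from the peak — single-peaked.
Group 2 (peak Cedar at position 1): ranking walks positions 1-2-3-4, expanding outward from the peak — single-peaked.
Group 3 (peak Grove at position 2): ranking walks positions 2-3-1-4, expanding outward from the peak — single-peaked.
Group 4: ranking walks positions 1-3-2-4; Maru is ranked above Grove even though Grove lies between Maru and the peak Cedar on the axis — preferences dip and rise again. Not single-peaked.
Group 5 (peak Grove at position 2): ranking walks positions 2-1-3-4, expanding outward from the peak — single-peaked.
Group 6 (peak Ember at position 4): ranking walks positions 4-3-2-1, expanding outward from the peak — single-peaked.
Group 4 violates single-peakedness, so the profile is not single-peaked on this axis.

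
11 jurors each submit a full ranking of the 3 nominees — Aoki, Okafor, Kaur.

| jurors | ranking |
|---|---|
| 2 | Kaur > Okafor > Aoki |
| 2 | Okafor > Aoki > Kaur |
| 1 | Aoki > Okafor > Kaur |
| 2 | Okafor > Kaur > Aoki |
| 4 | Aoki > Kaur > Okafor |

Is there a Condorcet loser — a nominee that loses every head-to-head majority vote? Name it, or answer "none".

Head-to-head results (11 jurors):
Aoki vs Okafor: Aoki preferred on 1+4 = 5 ballots; Okafor wins 6–5.
Aoki vs Kaur: 7 to 4, Aoki.
Okafor vs Kaur: Okafor preferred on 2+1+2 = 5 ballots; Kaur wins 6–5.
No nominee is winless: Aoki beats Kaur; Okafor beats Aoki; Kaur beats Okafor. There is no Condorcet loser.

none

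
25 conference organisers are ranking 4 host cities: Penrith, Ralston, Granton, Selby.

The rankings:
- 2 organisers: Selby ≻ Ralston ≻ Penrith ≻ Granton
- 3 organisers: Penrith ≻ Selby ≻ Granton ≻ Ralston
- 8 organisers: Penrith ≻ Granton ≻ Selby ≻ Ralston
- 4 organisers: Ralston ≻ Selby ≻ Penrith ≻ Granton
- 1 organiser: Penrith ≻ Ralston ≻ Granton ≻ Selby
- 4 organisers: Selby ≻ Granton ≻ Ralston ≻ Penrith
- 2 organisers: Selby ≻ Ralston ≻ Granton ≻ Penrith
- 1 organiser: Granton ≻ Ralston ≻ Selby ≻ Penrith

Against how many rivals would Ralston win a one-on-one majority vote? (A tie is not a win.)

Ralston against each rival (25 organisers):
Ralston vs Penrith: Ralston, 13–12.
Ralston vs Granton: Granton wins 16–9.
Ralston vs Selby: 4+1+1 = 6 for Ralston, 19 for Selby — Selby by 19–6.
Ralston beats Penrith; loses to Granton, Selby — 1 pairwise win.

1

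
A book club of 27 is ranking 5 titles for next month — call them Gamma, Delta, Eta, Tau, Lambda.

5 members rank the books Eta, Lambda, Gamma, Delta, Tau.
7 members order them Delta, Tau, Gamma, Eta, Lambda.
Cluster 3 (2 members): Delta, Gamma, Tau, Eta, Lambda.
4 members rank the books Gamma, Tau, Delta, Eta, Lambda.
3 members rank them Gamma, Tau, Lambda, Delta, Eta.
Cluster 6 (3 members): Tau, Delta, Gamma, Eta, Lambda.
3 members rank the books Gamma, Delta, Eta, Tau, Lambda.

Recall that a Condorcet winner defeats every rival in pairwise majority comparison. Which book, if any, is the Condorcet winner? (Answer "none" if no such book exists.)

Gamma

Check each pair by majority over 27 ballots:
Gamma vs Delta: Gamma, 15–12.
Gamma vs Eta: Gamma, 22–5.
Gamma vs Tau: Gamma wins 17–10.
Gamma–Lambda: Gamma 22–5.
Delta vs Eta: Delta wins 22–5.
Delta vs Tau: Delta wins 17–10.
Delta vs Lambda: Delta wins 19–8.
Eta–Tau: Tau 19–8.
Eta vs Lambda: Eta wins 24–3.
Tau vs Lambda: Tau wins 22–5.
Gamma beats each of Delta, Eta, Tau, Lambda — Gamma is the Condorcet winner.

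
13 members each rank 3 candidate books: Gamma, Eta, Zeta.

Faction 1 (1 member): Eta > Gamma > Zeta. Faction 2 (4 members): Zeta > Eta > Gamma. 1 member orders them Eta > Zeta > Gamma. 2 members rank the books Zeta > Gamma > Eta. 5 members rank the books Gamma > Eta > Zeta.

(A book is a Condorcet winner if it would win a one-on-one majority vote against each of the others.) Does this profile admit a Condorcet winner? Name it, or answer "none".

none

Pairwise majorities:
Gamma vs Eta: Gamma wins 7–6.
Gamma–Zeta: Zeta 7–6.
Eta vs Zeta: Eta wins 7–6.
No book is unbeaten: Gamma loses to Zeta; Eta loses to Gamma; Zeta loses to Eta. In particular Gamma beats Eta beats Zeta beats Gamma is a majority cycle — no Condorcet winner exists.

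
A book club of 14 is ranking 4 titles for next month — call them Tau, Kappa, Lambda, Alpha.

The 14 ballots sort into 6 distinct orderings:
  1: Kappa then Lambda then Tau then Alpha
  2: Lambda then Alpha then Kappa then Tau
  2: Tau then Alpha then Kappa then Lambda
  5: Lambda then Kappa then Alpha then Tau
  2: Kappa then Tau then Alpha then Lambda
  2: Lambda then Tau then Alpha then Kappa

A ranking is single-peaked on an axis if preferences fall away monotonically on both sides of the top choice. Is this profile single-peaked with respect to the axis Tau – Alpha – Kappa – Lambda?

Axis positions: Tau=1, Alpha=2, Kappa=3, Lambda=4.
Group 1: ranking walks positions 3-4-1-2; Tau is ranked above Alpha even though Alpha lies between Tau and the peak Kappa on the axis — preferences dip and rise again. Not single-peaked.
Group 2: ranking walks positions 4-2-3-1; Alpha is ranked above Kappa even though Kappa lies between Alpha and the peak Lambda on the axis — preferences dip and rise again. Not single-peaked.
Group 3 (peak Tau at position 1): ranking walks positions 1-2-3-4, expanding outward from the peak — single-peaked.
Group 4 (peak Lambda at position 4): ranking walks positions 4-3-2-1, expanding outward from the peak — single-peaked.
Group 5: ranking walks positions 3-1-2-4; Tau is ranked above Alpha even though Alpha lies between Tau and the peak Kappa on the axis — preferences dip and rise again. Not single-peaked.
Group 6: ranking walks positions 4-1-2-3; Tau is ranked above Kappa even though Kappa lies between Tau and the peak Lambda on the axis — preferences dip and rise again. Not single-peaked.
Group 1 violates single-peakedness, so the profile is not single-peaked on this axis.

no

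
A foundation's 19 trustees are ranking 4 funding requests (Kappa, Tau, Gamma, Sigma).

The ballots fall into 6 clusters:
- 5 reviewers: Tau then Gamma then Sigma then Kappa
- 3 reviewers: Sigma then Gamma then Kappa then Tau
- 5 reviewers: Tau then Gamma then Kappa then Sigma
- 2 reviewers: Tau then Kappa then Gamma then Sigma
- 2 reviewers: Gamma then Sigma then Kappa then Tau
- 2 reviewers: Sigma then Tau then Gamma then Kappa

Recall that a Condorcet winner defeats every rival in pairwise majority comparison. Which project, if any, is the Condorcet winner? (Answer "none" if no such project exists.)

Pairwise majorities:
Kappa vs Tau: 5 to 14, Tau.
Kappa vs Gamma: 2 for Kappa, 17 for Gamma — Gamma by 17–2.
Kappa vs Sigma: Kappa preferred on 5+2 = 7 ballots; Sigma wins 12–7.
Tau vs Gamma: Tau is ranked higher on 5+5+2+2 = 14 ballots, Gamma on 5. Tau wins 14–5.
Tau vs Sigma: Tau is ranked higher on 5+5+2 = 12 ballots, Sigma on 7. Tau wins 12–7.
Gamma vs Sigma: Gamma preferred on 5+5+2+2 = 14 ballots; Gamma wins 14–5.
Tau wins every pairwise contest, so Tau is the Condorcet winner.

Tau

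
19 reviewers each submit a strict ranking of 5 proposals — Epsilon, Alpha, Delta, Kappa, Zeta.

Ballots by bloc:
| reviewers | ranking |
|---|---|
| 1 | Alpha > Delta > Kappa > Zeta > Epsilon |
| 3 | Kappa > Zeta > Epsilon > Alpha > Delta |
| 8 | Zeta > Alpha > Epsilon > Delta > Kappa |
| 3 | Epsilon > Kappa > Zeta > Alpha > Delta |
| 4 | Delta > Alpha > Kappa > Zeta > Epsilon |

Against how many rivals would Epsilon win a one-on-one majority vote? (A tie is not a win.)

Epsilon against each rival (19 reviewers):
Epsilon vs Alpha: Alpha wins 13–6.
Epsilon vs Delta: Epsilon is ranked higher on 3+8+3 = 14 ballots, Delta on 5. Epsilon wins 14–5.
Epsilon vs Kappa: Epsilon, 11–8.
Epsilon vs Zeta: Zeta wins 16–3.
Epsilon beats Delta, Kappa; loses to Alpha, Zeta — 2 pairwise wins.

2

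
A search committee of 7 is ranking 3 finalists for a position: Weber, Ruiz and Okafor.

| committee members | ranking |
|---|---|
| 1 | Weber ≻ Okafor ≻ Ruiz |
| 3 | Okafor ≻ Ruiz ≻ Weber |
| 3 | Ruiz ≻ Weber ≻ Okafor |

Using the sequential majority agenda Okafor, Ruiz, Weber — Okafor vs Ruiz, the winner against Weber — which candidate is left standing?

Weber

Round 1: Okafor vs Ruiz — 4–3, Okafor advances.
Round 2: Okafor vs Weber — 3–4, Weber advances.
The agenda winner is Weber.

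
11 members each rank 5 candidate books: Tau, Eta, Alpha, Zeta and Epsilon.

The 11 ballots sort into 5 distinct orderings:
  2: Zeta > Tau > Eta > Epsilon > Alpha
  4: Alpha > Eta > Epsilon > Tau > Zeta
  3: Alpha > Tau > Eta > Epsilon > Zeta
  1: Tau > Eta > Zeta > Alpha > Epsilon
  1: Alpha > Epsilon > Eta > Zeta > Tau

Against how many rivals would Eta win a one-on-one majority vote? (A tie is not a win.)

2

Eta against each rival (11 members):
Eta vs Tau: 5 to 6, Tau.
Eta–Alpha: Alpha 8–3.
Eta vs Zeta: Eta wins 9–2.
Eta vs Epsilon: Eta is ranked higher on 2+4+3+1 = 10 ballots, Epsilon on 1. Eta wins 10–1.
Eta beats Zeta, Epsilon; loses to Tau, Alpha — 2 pairwise wins.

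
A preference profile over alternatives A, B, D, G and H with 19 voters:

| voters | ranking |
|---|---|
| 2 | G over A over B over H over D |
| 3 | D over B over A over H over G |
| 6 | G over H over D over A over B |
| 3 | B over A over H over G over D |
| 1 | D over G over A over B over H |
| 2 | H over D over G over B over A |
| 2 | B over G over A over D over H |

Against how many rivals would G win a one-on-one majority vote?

G against each rival (19 voters):
G vs A: 2+6+1+2+2 = 13 for G, 6 for A — G by 13–6.
G vs B: G, 11–8.
G vs D: G preferred on 2+6+3+2 = 13 ballots; G wins 13–6.
G vs H: G is ranked higher on 2+6+1+2 = 11 ballots, H on 8. G wins 11–8.
G beats A, B, D, H — 4 pairwise wins.

4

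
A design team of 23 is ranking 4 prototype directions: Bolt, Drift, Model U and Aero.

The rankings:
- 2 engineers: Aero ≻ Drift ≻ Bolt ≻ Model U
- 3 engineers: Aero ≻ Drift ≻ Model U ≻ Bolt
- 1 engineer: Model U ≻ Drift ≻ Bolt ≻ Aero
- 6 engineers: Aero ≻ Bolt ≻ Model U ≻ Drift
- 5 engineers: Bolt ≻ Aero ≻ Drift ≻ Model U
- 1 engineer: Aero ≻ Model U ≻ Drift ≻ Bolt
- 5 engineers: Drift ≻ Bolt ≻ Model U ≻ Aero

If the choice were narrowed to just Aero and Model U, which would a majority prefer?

Aero

Ballots ranking Aero above Model U: 2 + 3 + 6 + 5 + 1 = 17.
Ballots ranking Model U above Aero: 23 − 17 = 6.
Aero wins the head-to-head 17–6.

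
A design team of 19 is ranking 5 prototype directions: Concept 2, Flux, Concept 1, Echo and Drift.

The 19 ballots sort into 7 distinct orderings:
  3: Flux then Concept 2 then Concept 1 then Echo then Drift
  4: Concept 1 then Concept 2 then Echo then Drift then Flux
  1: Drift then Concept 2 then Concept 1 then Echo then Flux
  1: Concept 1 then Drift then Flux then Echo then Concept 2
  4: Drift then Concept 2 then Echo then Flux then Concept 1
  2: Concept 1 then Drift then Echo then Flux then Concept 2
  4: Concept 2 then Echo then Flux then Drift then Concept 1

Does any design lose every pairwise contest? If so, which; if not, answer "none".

none

Pairwise majorities:
Concept 2 vs Flux: Concept 2, 13–6.
Concept 2 vs Concept 1: Concept 2, 12–7.
Concept 2 vs Echo: Concept 2, 16–3.
Concept 2–Drift: Concept 2 11–8.
Flux vs Concept 1: Flux wins 11–8.
Flux vs Echo: 3+1 = 4 for Flux, 15 for Echo — Echo by 15–4.
Flux vs Drift: Drift, 12–7.
Concept 1 vs Echo: Concept 1 is ranked higher on 3+4+1+1+2 = 11 ballots, Echo on 8. Concept 1 wins 11–8.
Concept 1 vs Drift: 3+4+1+2 = 10 for Concept 1, 9 for Drift — Concept 1 by 10–9.
Echo vs Drift: Echo, 11–8.
No design is winless: Concept 2 beats Flux; Flux beats Concept 1; Concept 1 beats Echo; Echo beats Flux; Drift beats Flux. There is no Condorcet loser.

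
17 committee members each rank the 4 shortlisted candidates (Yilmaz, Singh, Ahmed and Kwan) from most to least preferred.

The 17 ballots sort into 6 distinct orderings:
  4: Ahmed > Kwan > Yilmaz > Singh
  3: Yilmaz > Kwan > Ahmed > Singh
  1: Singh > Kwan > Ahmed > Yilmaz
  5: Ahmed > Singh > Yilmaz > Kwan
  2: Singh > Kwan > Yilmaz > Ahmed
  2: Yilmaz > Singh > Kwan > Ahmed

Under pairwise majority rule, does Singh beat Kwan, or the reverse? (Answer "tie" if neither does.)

Singh

Ballots ranking Singh above Kwan: 1 + 5 + 2 + 2 = 10.
Ballots ranking Kwan above Singh: 17 − 10 = 7.
Singh wins the head-to-head 10–7.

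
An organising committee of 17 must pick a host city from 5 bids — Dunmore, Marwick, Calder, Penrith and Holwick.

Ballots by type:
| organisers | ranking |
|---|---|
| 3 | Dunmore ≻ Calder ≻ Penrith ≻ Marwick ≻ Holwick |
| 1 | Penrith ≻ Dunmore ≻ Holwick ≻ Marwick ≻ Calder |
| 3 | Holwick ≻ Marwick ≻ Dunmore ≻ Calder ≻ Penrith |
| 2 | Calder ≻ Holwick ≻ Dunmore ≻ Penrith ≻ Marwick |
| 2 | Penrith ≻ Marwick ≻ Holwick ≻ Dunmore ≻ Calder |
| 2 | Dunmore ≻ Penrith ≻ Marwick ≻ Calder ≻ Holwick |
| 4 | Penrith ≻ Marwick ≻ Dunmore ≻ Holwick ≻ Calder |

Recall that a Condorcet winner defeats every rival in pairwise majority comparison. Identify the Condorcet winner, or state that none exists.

Check each pair by majority over 17 ballots:
Dunmore vs Marwick: 3+1+2+2 = 8 for Dunmore, 9 for Marwick — Marwick by 9–8.
Dunmore vs Calder: Dunmore is ranked higher on 3+1+3+2+2+4 = 15 ballots, Calder on 2. Dunmore wins 15–2.
Dunmore vs Penrith: Dunmore is ranked higher on 3+3+2+2 = 10 ballots, Penrith on 7. Dunmore wins 10–7.
Dunmore vs Holwick: 3+1+2+4 = 10 for Dunmore, 7 for Holwick — Dunmore by 10–7.
Marwick vs Calder: Marwick is ranked higher on 1+3+2+2+4 = 12 ballots, Calder on 5. Marwick wins 12–5.
Marwick vs Penrith: Marwick is ranked higher on 3 ballots, Penrith on 14. Penrith wins 14–3.
Marwick vs Holwick: Marwick preferred on 3+2+2+4 = 11 ballots; Marwick wins 11–6.
Calder vs Penrith: Calder preferred on 3+3+2 = 8 ballots; Penrith wins 9–8.
Calder vs Holwick: 7 to 10, Holwick.
Penrith vs Holwick: Penrith is ranked higher on 3+1+2+2+4 = 12 ballots, Holwick on 5. Penrith wins 12–5.
Every city loses at least once (Dunmore loses to Marwick; Marwick loses to Penrith; Calder loses to Dunmore; Penrith loses to Dunmore; Holwick loses to Dunmore). The majority relation contains the cycle Dunmore → Penrith → Marwick → Dunmore, so there is no Condorcet winner.

none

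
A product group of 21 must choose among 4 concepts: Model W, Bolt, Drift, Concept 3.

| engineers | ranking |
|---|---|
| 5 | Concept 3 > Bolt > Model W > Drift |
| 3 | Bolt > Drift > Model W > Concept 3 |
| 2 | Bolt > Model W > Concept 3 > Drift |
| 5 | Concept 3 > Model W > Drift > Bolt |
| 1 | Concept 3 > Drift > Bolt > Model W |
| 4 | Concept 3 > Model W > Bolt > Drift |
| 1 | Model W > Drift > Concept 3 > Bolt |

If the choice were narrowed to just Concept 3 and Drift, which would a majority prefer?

Ballots ranking Concept 3 above Drift: 5 + 2 + 5 + 1 + 4 = 17.
Ballots ranking Drift above Concept 3: 21 − 17 = 4.
Concept 3 wins the head-to-head 17–4.

Concept 3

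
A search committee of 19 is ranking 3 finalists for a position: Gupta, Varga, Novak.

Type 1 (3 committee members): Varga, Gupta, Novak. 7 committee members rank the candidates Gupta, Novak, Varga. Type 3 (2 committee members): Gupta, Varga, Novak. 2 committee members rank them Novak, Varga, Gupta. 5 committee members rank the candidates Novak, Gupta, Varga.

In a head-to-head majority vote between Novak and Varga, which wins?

Novak

Ballots ranking Novak above Varga: 7 + 2 + 5 = 14.
Ballots ranking Varga above Novak: 19 − 14 = 5.
Novak wins the head-to-head 14–5.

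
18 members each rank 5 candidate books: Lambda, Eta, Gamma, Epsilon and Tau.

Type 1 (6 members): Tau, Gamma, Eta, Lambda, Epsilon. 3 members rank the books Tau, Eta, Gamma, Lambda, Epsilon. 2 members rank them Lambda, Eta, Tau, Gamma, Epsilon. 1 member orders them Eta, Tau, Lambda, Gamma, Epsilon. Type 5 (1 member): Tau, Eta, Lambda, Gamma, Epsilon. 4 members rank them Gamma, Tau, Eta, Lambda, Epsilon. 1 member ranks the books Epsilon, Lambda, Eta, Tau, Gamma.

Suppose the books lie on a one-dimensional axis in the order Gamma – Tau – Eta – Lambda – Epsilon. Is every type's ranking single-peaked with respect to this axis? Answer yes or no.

Axis positions: Gamma=1, Tau=2, Eta=3, Lambda=4, Epsilon=5.
Type 1 (peak Tau at position 2): ranking walks positions 2-1-3-4-5, expanding outward from the peak — single-peaked.
Type 2 (peak Tau at position 2): ranking walks positions 2-3-1-4-5, expanding outward from the peak — single-peaked.
Type 3 (peak Lambda at position 4): ranking walks positions 4-3-2-1-5, expanding outward from the peak — single-peaked.
Type 4 (peak Eta at position 3): ranking walks positions 3-2-4-1-5, expanding outward from the peak — single-peaked.
Type 5 (peak Tau at position 2): ranking walks positions 2-3-4-1-5, expanding outward from the peak — single-peaked.
Type 6 (peak Gamma at position 1): ranking walks positions 1-2-3-4-5, expanding outward from the peak — single-peaked.
Type 7 (peak Epsilon at position 5): ranking walks positions 5-4-3-2-1, expanding outward from the peak — single-peaked.
Every ranking is single-peaked on this axis.

yes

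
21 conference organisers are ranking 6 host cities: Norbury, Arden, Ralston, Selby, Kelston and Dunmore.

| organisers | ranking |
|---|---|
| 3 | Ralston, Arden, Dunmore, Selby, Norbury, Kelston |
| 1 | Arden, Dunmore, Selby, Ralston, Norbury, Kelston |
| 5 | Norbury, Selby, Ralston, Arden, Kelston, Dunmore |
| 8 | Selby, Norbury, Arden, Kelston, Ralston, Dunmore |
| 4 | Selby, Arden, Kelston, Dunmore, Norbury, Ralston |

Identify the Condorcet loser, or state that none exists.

Dunmore

Head-to-head results (21 organisers):
Norbury vs Arden: Norbury wins 13–8.
Norbury vs Ralston: Norbury, 17–4.
Norbury vs Selby: Selby wins 16–5.
Norbury vs Kelston: Norbury wins 17–4.
Norbury vs Dunmore: Norbury is ranked higher on 5+8 = 13 ballots, Dunmore on 8. Norbury wins 13–8.
Arden vs Ralston: Arden is ranked higher on 1+8+4 = 13 ballots, Ralston on 8. Arden wins 13–8.
Arden vs Selby: Selby wins 17–4.
Arden vs Kelston: Arden wins 21–0.
Arden vs Dunmore: Arden, 21–0.
Ralston vs Selby: 3 to 18, Selby.
Ralston vs Kelston: Ralston is ranked higher on 3+1+5 = 9 ballots, Kelston on 12. Kelston wins 12–9.
Ralston vs Dunmore: Ralston preferred on 3+5+8 = 16 ballots; Ralston wins 16–5.
Selby vs Kelston: Selby wins 21–0.
Selby vs Dunmore: Selby, 17–4.
Kelston vs Dunmore: Kelston, 17–4.
Dunmore loses to every other city — it is the Condorcet loser.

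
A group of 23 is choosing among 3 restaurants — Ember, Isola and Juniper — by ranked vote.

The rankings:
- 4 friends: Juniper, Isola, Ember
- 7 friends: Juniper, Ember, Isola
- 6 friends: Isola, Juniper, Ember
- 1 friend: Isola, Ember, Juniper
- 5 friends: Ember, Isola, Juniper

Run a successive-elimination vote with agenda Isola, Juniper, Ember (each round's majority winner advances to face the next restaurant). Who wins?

Round 1: Isola vs Juniper — 12–11, Isola advances.
Round 2: Isola vs Ember — 11–12, Ember advances.
Ember survives the agenda.

Ember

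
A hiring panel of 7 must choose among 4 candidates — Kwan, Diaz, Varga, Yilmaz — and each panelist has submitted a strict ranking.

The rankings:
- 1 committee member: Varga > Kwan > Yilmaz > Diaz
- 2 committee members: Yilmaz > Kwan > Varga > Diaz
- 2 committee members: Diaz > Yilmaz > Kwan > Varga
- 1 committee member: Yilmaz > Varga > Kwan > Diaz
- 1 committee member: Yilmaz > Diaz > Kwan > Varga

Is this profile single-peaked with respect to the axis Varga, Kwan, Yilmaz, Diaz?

Axis positions: Varga=1, Kwan=2, Yilmaz=3, Diaz=4.
Ballot type 1 (peak Varga at position 1): ranking walks positions 1-2-3-4, expanding outward from the peak — single-peaked.
Ballot type 2 (peak Yilmaz at position 3): ranking walks positions 3-2-1-4, expanding outward from the peak — single-peaked.
Ballot type 3 (peak Diaz at position 4): ranking walks positions 4-3-2-1, expanding outward from the peak — single-peaked.
Ballot type 4: ranking walks positions 3-1-2-4; Varga is ranked above Kwan even though Kwan lies between Varga and the peak Yilmaz on the axis — preferences dip and rise again. Not single-peaked.
Ballot type 5 (peak Yilmaz at position 3): ranking walks positions 3-4-2-1, expanding outward from the peak — single-peaked.
Ballot type 4 violates single-peakedness, so the profile is not single-peaked on this axis.

no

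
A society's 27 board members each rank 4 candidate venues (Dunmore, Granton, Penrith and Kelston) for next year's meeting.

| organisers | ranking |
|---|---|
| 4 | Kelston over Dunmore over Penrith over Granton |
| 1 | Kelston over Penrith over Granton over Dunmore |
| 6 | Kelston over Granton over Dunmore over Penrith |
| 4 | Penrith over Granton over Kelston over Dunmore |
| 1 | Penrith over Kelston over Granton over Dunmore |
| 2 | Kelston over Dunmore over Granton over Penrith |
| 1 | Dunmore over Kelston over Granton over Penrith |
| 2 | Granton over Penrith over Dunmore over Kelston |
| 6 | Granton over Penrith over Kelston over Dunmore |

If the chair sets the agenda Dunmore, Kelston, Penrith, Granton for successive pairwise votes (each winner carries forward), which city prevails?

Round 1: Dunmore vs Kelston — 3–24, Kelston advances.
Round 2: Kelston vs Penrith — 14–13, Kelston advances.
Round 3: Kelston vs Granton — 15–12, Kelston advances.
Kelston survives the agenda.

Kelston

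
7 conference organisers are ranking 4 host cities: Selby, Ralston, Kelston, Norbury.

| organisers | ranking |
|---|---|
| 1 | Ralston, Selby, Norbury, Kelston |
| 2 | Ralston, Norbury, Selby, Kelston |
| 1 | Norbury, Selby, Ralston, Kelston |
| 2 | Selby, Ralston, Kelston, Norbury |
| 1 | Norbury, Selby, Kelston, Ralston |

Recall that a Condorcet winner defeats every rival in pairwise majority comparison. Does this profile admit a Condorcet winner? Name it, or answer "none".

none

Head-to-head results (7 organisers):
Selby vs Ralston: 1+2+1 = 4 for Selby, 3 for Ralston — Selby by 4–3.
Selby vs Kelston: 1+2+1+2+1 = 7 for Selby, 0 for Kelston — Selby by 7–0.
Selby vs Norbury: Selby is ranked higher on 1+2 = 3 ballots, Norbury on 4. Norbury wins 4–3.
Ralston–Kelston: Ralston 6–1.
Ralston vs Norbury: 5 to 2, Ralston.
Kelston–Norbury: Norbury 5–2.
Each city drops at least one matchup (Selby loses to Norbury; Ralston loses to Selby; Kelston loses to Selby; Norbury loses to Ralston); the cycle Selby > Ralston > Norbury > Selby rules out a Condorcet winner.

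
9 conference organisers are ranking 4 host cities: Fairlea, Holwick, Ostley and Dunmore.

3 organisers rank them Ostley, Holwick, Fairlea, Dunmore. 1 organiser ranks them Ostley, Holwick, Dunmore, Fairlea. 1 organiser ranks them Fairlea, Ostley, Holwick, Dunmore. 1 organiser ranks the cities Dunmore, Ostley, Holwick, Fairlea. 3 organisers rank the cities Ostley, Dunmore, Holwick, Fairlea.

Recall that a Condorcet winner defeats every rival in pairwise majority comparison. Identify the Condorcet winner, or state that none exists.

Ostley

Head-to-head results (9 organisers):
Fairlea vs Holwick: Fairlea preferred on 1 ballot; Holwick wins 8–1.
Fairlea vs Ostley: 1 to 8, Ostley.
Fairlea vs Dunmore: Fairlea preferred on 3+1 = 4 ballots; Dunmore wins 5–4.
Holwick vs Ostley: 0 for Holwick, 9 for Ostley — Ostley by 9–0.
Holwick vs Dunmore: Holwick is ranked higher on 3+1+1 = 5 ballots, Dunmore on 4. Holwick wins 5–4.
Ostley vs Dunmore: 3+1+1+3 = 8 for Ostley, 1 for Dunmore — Ostley by 8–1.
Ostley wins every pairwise contest, so Ostley is the Condorcet winner.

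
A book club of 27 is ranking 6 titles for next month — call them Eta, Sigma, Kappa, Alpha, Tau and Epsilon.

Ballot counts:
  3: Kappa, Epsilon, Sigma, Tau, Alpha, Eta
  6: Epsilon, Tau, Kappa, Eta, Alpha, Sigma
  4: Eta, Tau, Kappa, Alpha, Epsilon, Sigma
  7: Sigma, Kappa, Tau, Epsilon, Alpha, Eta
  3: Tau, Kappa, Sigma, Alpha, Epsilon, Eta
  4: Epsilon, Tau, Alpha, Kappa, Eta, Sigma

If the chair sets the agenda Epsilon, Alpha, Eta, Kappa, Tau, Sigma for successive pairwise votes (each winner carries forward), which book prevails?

Tau

Round 1: Epsilon vs Alpha — 20–7, Epsilon advances.
Round 2: Epsilon vs Eta — 23–4, Epsilon advances.
Round 3: Epsilon vs Kappa — 10–17, Kappa advances.
Round 4: Kappa vs Tau — 10–17, Tau advances.
Round 5: Tau vs Sigma — 17–10, Tau advances.
The agenda winner is Tau.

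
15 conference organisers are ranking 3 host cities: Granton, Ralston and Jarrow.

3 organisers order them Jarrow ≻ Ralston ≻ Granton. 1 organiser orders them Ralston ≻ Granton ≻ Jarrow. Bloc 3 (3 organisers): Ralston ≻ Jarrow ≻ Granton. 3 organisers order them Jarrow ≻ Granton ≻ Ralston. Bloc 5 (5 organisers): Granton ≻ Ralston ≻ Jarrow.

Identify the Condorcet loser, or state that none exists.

Pairwise majorities:
Granton vs Ralston: 8 to 7, Granton.
Granton–Jarrow: Jarrow 9–6.
Ralston vs Jarrow: Ralston is ranked higher on 1+3+5 = 9 ballots, Jarrow on 6. Ralston wins 9–6.
Every city wins at least one matchup (Granton beats Ralston; Ralston beats Jarrow; Jarrow beats Granton), so there is no Condorcet loser.

none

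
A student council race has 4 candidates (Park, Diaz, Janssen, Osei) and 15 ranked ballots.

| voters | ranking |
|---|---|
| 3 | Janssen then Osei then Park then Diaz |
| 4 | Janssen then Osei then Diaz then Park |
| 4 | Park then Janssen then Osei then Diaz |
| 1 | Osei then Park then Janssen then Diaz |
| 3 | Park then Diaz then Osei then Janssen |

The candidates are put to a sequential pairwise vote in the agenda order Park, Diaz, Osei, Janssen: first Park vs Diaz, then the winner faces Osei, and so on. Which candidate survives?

Round 1: Park vs Diaz — 11–4, Park advances.
Round 2: Park vs Osei — 7–8, Osei advances.
Round 3: Osei vs Janssen — 4–11, Janssen advances.
Janssen survives the agenda.

Janssen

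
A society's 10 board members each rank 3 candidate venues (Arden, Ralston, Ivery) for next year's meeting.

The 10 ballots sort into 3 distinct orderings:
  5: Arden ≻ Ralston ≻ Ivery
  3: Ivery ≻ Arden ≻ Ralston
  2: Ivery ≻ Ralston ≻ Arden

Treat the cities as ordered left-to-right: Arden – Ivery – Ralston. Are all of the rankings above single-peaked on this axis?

Axis positions: Arden=1, Ivery=2, Ralston=3.
Bloc 1: ranking walks positions 1-3-2; Ralston is ranked above Ivery even though Ivery lies between Ralston and the peak Arden on the axis — preferences dip and rise again. Not single-peaked.
Bloc 2 (peak Ivery at position 2): ranking walks positions 2-1-3, expanding outward from the peak — single-peaked.
Bloc 3 (peak Ivery at position 2): ranking walks positions 2-3-1, expanding outward from the peak — single-peaked.
Bloc 1 violates single-peakedness, so the profile is not single-peaked on this axis.

no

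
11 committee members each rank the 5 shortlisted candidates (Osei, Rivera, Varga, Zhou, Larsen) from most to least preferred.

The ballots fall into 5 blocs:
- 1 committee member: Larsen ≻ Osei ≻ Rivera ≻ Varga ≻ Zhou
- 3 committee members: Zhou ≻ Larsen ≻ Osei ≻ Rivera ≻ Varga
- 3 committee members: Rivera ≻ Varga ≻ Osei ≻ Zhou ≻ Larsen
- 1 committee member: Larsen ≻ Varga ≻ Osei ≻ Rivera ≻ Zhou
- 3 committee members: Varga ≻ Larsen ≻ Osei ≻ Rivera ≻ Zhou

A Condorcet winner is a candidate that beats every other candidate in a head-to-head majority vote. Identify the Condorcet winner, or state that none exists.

Head-to-head results (11 committee members):
Osei vs Rivera: Osei, 8–3.
Osei–Varga: Varga 7–4.
Osei–Zhou: Osei 8–3.
Osei vs Larsen: Larsen, 8–3.
Rivera–Varga: Rivera 7–4.
Rivera vs Zhou: Rivera, 8–3.
Rivera vs Larsen: Larsen, 8–3.
Varga vs Zhou: Varga wins 8–3.
Varga vs Larsen: Varga wins 6–5.
Zhou vs Larsen: Zhou, 6–5.
Every candidate loses at least once (Osei loses to Varga; Rivera loses to Osei; Varga loses to Rivera; Zhou loses to Osei; Larsen loses to Varga). The majority relation contains the cycle Osei > Rivera > Varga > Osei, so there is no Condorcet winner.

none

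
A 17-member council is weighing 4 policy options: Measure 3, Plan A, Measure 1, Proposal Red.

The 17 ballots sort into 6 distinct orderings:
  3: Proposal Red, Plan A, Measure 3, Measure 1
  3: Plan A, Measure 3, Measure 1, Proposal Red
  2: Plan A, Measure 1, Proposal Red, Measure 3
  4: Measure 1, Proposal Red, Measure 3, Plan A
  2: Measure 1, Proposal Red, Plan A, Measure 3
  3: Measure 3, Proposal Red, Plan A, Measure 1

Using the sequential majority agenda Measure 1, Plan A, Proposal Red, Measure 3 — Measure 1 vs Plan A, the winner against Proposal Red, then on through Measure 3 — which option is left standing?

Proposal Red

Round 1: Measure 1 vs Plan A — 6–11, Plan A advances.
Round 2: Plan A vs Proposal Red — 5–12, Proposal Red advances.
Round 3: Proposal Red vs Measure 3 — 11–6, Proposal Red advances.
The agenda winner is Proposal Red.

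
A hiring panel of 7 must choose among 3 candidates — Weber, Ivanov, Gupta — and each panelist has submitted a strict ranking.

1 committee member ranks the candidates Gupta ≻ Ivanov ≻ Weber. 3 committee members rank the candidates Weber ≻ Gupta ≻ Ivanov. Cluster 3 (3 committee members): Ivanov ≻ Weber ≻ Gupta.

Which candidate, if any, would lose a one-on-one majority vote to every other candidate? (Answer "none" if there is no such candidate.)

Head-to-head results (7 committee members):
Weber vs Ivanov: Ivanov wins 4–3.
Weber vs Gupta: Weber is ranked higher on 3+3 = 6 ballots, Gupta on 1. Weber wins 6–1.
Ivanov vs Gupta: Gupta wins 4–3.
Every candidate wins at least one matchup (Weber beats Gupta; Ivanov beats Weber; Gupta beats Ivanov), so there is no Condorcet loser.

none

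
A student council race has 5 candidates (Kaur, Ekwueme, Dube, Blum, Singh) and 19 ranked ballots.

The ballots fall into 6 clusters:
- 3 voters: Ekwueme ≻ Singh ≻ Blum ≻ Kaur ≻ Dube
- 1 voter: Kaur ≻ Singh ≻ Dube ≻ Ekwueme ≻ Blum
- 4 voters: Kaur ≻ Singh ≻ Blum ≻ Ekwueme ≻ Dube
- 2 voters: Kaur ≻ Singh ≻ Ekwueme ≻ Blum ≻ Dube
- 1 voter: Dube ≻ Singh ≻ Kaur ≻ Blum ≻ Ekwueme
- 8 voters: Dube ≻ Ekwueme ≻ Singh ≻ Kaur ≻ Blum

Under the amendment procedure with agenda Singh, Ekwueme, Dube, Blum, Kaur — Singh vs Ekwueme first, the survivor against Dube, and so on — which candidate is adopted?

Kaur

Round 1: Singh vs Ekwueme — 8–11, Ekwueme advances.
Round 2: Ekwueme vs Dube — 9–10, Dube advances.
Round 3: Dube vs Blum — 10–9, Dube advances.
Round 4: Dube vs Kaur — 9–10, Kaur advances.
The agenda winner is Kaur.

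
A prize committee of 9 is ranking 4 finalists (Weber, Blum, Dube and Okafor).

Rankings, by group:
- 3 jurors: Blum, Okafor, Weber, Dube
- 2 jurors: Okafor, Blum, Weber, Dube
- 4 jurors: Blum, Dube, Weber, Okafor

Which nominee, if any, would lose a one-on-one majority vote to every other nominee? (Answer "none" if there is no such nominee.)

Pairwise majorities:
Weber vs Blum: Blum wins 9–0.
Weber vs Dube: 5 to 4, Weber.
Weber vs Okafor: 4 for Weber, 5 for Okafor — Okafor by 5–4.
Blum–Dube: Blum 9–0.
Blum vs Okafor: 7 to 2, Blum.
Dube vs Okafor: Dube preferred on 4 ballots; Okafor wins 5–4.
Dube loses to every other nominee — it is the Condorcet loser.

Dube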